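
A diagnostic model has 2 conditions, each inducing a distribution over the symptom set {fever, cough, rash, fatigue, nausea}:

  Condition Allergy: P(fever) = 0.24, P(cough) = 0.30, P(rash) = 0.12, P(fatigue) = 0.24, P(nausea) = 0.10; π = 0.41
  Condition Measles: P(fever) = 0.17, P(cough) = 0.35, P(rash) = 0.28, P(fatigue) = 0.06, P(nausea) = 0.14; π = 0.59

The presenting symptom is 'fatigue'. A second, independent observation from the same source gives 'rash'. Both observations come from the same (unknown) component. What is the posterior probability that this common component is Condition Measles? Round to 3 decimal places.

The responsibility of component k is π_k f_k(x) divided by Σ_j π_j f_j(x).
Since both observations come from the same component, the likelihood for component k is f_k(x₁)·f_k(x₂).
  p_Allergy = [0.24] × [0.12] = 0.0288
  p_Measles = [0.06] × [0.28] = 0.0168
Weight by the priors:
  π_Allergy·p_Allergy = 0.41 × 0.0288 = 0.011808
  π_Measles·p_Measles = 0.59 × 0.0168 = 0.009912
Marginal: 0.011808 + 0.009912 = 0.02172
P(Condition Measles | data) = 0.009912 / 0.02172 ≈ 0.456

0.456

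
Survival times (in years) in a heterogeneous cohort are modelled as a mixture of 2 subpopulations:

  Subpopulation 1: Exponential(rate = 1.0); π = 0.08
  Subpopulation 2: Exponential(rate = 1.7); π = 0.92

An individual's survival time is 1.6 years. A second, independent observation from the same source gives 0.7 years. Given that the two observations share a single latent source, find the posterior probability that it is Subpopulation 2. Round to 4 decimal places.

0.8692

Posterior ∝ prior × likelihood, so P(k | x) ∝ w_k f_k(x); normalise over all components.
Since both observations come from the same component, the likelihood for component k is f_k(x₁)·f_k(x₂).
  L_1 = [0.201897] × [0.496585] = 0.100259
  L_2 = [0.111987] × [0.517176] = 0.057917
Multiply by the mixture weights:
  w_1·L_1 = 0.08 × 0.100259 = 0.00802071
  w_2·L_2 = 0.92 × 0.057917 = 0.0532837
Sum: 0.00802071 + 0.0532837 = 0.0613044
So the posterior for Subpopulation 2 is 0.0532837 / 0.0613044 ≈ 0.8692.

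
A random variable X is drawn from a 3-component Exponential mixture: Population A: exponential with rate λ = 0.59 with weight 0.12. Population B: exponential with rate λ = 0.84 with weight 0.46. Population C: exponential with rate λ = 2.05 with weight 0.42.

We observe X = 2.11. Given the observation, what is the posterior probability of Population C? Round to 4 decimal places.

0.1169

Posterior ∝ prior × likelihood, so P(k | x) ∝ w_k f_k(x); normalise over all components.
Evaluate each component's likelihood at the observed value:
  f_A = 0.59·e^(−0.59·2.11) = 0.59·e^(−1.2449) = 0.169902
  f_B = 0.84·e^(−0.84·2.11) = 0.84·e^(−1.7724) = 0.142737
  f_C = 2.05·e^(−2.05·2.11) = 2.05·e^(−4.3255) = 0.0271152
Unnormalised posteriors:
  w_A·f_A = 0.12 × 0.169902 = 0.0203883
  w_B·f_B = 0.46 × 0.142737 = 0.0656589
  w_C·f_C = 0.42 × 0.0271152 = 0.0113884
Normaliser: 0.0203883 + 0.0656589 + 0.0113884 = 0.0974355
P(Population C | the observation) ≈ 0.1169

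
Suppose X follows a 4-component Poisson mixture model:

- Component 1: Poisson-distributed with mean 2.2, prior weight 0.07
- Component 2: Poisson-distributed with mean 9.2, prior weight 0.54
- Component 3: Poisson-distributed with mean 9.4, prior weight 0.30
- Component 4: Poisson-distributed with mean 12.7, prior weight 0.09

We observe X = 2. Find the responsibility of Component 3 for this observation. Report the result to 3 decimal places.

0.049

P(component k | x) = w_k·f_k(x) / marginal(x), where marginal(x) = Σ_j w_j·f_j(x).
Evaluate each component's likelihood at the observed value:
  L_1 = 0.268144
  L_2 = 0.00427599
  L_3 = 0.00365475
  L_4 = 0.000246058
Multiply by the mixture weights:
  w_1·L_1 = 0.07 × 0.268144 = 0.0187701
  w_2·L_2 = 0.54 × 0.00427599 = 0.00230903
  w_3·L_3 = 0.30 × 0.00365475 = 0.00109642
  w_4·L_4 = 0.09 × 0.000246058 = 2.21452e-05
Sum: 0.0187701 + 0.00230903 + 0.00109642 + 2.21452e-05 = 0.0221977
P(Component 3 | the observation) = 0.00109642 / 0.0221977 ≈ 0.049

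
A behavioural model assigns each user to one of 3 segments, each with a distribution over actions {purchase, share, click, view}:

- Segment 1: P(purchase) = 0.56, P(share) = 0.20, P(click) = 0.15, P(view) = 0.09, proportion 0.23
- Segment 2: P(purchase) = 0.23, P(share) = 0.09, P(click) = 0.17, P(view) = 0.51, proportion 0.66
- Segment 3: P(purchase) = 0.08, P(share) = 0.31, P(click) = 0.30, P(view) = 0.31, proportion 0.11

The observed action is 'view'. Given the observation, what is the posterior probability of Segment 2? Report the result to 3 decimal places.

0.860

The responsibility of component k is w_k f_k(x) divided by Σ_j w_j f_j(x).
Component likelihoods at x = 'view':
  L_1 = 0.09
  L_2 = 0.51
  L_3 = 0.31
Prior × likelihood for each component:
  w_1·L_1 = 0.23 × 0.09 = 0.0207
  w_2·L_2 = 0.66 × 0.51 = 0.3366
  w_3·L_3 = 0.11 × 0.31 = 0.0341
Marginal: 0.0207 + 0.3366 + 0.0341 = 0.3914
Responsibility of Segment 2: 0.3366 / 0.3914 ≈ 0.860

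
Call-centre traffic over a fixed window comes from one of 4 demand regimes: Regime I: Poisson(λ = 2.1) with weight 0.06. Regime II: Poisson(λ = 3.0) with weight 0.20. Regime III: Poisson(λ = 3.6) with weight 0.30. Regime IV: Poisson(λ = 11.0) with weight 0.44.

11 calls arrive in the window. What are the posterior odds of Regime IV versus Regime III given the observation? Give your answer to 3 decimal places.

194.332

Since P(k|x) ∝ P(Z=k) f_k(x), the posterior odds are P(Z=i) f_i(x) / (P(Z=j) f_j(x)).
Poisson probabilities:
  p_I = e^(−2.1)·2.1^11/11! = 1.07458e-05
  p_II = e^(−3.0)·3.0^11/11! = 0.00022095
  p_III = e^(−3.6)·3.6^11/11! = 0.000900973
  p_IV = e^(−11.0)·11.0^11/11! = 0.119378
0.0525263 / 0.000270292 ≈ 194.332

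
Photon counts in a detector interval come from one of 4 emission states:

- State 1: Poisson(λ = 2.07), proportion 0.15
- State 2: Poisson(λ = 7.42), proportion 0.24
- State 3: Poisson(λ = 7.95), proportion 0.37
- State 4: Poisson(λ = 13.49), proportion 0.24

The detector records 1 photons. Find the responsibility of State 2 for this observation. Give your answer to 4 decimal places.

0.0258

Apply Bayes' rule: the posterior for each component is proportional to its prior times its likelihood at x.
Evaluate each component's likelihood at the observed value:
  f_1 = e^(−2.07)·2.07^1/1! = 0.261205
  f_2 = e^(−7.42)·7.42^1/1! = 0.00444569
  f_3 = e^(−7.95)·7.95^1/1! = 0.00280366
  f_4 = e^(−13.49)·13.49^1/1! = 1.86801e-05
Unnormalised posteriors:
  w_1·f_1 = 0.15 × 0.261205 = 0.0391807
  w_2·f_2 = 0.24 × 0.00444569 = 0.00106696
  w_3·f_3 = 0.37 × 0.00280366 = 0.00103736
  w_4·f_4 = 0.24 × 1.86801e-05 = 4.48323e-06
Denominator: 0.0391807 + 0.00106696 + 0.00103736 + 4.48323e-06 = 0.0412895
Responsibility of State 2: 0.00106696 / 0.0412895 ≈ 0.0258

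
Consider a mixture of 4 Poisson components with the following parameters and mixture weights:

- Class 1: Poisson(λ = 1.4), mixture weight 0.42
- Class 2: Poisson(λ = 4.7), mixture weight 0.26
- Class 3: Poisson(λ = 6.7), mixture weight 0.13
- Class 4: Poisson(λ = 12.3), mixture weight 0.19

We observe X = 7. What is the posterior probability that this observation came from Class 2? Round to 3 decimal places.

0.470

Posterior ∝ prior × likelihood, so P(k | x) ∝ π_k f_k(x); normalise over all components.
Poisson probabilities:
  p_1 = e^(−1.4)·1.4^7/7! = 0.000515767
  p_2 = e^(−4.7)·4.7^7/7! = 0.0914261
  p_3 = e^(−6.7)·6.7^7/7! = 0.14802
  p_4 = e^(−12.3)·12.3^7/7! = 0.0384665
Weight by the priors:
  π_1·p_1 = 0.42 × 0.000515767 = 0.000216622
  π_2·p_2 = 0.26 × 0.0914261 = 0.0237708
  π_3·p_3 = 0.13 × 0.14802 = 0.0192426
  π_4·p_4 = 0.19 × 0.0384665 = 0.00730864
Sum: 0.000216622 + 0.0237708 + 0.0192426 + 0.00730864 = 0.0505386
P(Class 2 | 7) = 0.0237708 / 0.0505386 ≈ 0.470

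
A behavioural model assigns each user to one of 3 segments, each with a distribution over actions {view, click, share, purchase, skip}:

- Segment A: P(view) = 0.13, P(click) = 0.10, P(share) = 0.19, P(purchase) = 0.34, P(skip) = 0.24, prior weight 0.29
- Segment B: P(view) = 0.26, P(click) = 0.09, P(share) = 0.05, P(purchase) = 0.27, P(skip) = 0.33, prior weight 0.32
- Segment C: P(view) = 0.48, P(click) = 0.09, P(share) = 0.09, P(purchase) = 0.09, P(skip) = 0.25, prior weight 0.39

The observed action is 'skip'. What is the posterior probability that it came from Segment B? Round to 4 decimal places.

0.3872

The responsibility of component k is w_k f_k(x) divided by Σ_j w_j f_j(x).
Component likelihoods at x = 'skip':
  L_A = P(skip | comp) = 0.24
  L_B = P(skip | comp) = 0.33
  L_C = P(skip | comp) = 0.25
Weight by the priors:
  w_A·L_A = 0.29 × 0.24 = 0.0696
  w_B·L_B = 0.32 × 0.33 = 0.1056
  w_C·L_C = 0.39 × 0.25 = 0.0975
Evidence: 0.0696 + 0.1056 + 0.0975 = 0.2727
P(Segment B | x) = 0.1056 / 0.2727 ≈ 0.3872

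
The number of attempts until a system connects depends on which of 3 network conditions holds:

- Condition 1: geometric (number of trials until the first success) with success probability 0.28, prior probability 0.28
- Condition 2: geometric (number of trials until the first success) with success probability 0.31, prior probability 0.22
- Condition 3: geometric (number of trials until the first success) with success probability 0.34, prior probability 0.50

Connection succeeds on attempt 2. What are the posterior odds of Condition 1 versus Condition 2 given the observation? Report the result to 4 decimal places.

1.1995

Only the two components matter; the odds are (P(Z=i) f_i(x)) / (P(Z=j) f_j(x)).
Geometric probabilities:
  f_1 = 0.2016
  f_2 = 0.2139
  f_3 = 0.2244
Posterior odds = (P(Z=1)·f_1) / (P(Z=2)·f_2) = (0.28·0.2016) / (0.22·0.2139) = 0.056448 / 0.047058 ≈ 1.1995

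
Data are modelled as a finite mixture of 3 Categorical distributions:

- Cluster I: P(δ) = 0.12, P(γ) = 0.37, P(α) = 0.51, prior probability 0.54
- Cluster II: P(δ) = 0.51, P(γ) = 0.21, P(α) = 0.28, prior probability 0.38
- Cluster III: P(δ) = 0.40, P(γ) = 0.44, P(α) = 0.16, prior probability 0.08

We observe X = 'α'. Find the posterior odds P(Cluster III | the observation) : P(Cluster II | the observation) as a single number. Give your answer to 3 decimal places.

Since P(k|x) ∝ π_k f_k(x), the posterior odds are π_i f_i(x) / (π_j f_j(x)).
Evaluate each component's likelihood at the observed value:
  f_I = P(α | comp) = 0.51
  f_II = P(α | comp) = 0.28
  f_III = P(α | comp) = 0.16
0.0128 / 0.1064 ≈ 0.120

0.120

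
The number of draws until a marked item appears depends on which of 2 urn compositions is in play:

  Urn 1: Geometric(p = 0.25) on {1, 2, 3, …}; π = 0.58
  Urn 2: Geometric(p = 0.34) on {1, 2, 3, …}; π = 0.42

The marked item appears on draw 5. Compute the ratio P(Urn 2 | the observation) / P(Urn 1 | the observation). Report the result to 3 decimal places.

0.591

Posterior odds = (π_i f_i(x)) / (π_j f_j(x)); the normalising sum cancels.
Geometric probabilities:
  L_1 = 0.25·(1−0.25)^4 = 0.25·0.316406 = 0.0791016
  L_2 = 0.34·(1−0.34)^4 = 0.34·0.189747 = 0.0645141
0.0270959 / 0.0458789 ≈ 0.591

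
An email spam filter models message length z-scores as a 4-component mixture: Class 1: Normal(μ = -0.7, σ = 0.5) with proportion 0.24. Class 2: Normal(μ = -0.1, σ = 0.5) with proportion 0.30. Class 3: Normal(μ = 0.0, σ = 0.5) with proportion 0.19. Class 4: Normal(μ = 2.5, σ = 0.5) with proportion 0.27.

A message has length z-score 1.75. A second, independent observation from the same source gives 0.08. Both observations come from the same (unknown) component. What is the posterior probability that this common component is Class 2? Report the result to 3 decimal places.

Posterior ∝ prior × likelihood, so P(k | x) ∝ P(Z=k) f_k(x); normalise over all components.
Since both observations come from the same component, the likelihood for component k is f_k(x₁)·f_k(x₂).
  p_1 = [(1/(0.5·√(2π)))·exp(−(1.75−-0.7)²/(2·0.5²)) = 0.797885·exp(-12.00500) = 4.87792e-06] × [0.236315] = 1.15272e-06
  p_2 = [(1/(0.5·√(2π)))·exp(−(1.75−-0.1)²/(2·0.5²)) = 0.797885·exp(-6.84500) = 0.000849561] × [0.747821] = 0.000635319
  p_3 = [(1/(0.5·√(2π)))·exp(−(1.75−0.0)²/(2·0.5²)) = 0.797885·exp(-6.12500) = 0.00174537] × [0.787737] = 0.00137489
  p_4 = [(1/(0.5·√(2π)))·exp(−(1.75−2.5)²/(2·0.5²)) = 0.797885·exp(-1.12500) = 0.259035] × [6.53335e-06] = 1.69237e-06
Weight by the priors:
  P(Z=1)·p_1 = 0.24 × 1.15272e-06 = 2.76654e-07
  P(Z=2)·p_2 = 0.30 × 0.000635319 = 0.000190596
  P(Z=3)·p_3 = 0.19 × 0.00137489 = 0.000261229
  P(Z=4)·p_4 = 0.27 × 1.69237e-06 = 4.56939e-07
Evidence: 2.76654e-07 + 0.000190596 + 0.000261229 + 4.56939e-07 = 0.000452558
So the posterior for Class 2 is 0.000190596 / 0.000452558 ≈ 0.421.

0.421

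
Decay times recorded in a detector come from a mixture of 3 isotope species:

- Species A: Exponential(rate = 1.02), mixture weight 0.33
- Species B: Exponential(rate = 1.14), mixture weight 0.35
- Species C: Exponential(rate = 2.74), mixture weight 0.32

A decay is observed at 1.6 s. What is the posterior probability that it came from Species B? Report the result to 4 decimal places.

0.4562

Posterior ∝ prior × likelihood, so P(k | x) ∝ w_k f_k(x); normalise over all components.
Evaluate each component's likelihood at the observed value:
  p_A = 1.02·e^(−1.02·1.6) = 1.02·e^(−1.6320) = 0.199449
  p_B = 1.14·e^(−1.14·1.6) = 1.14·e^(−1.8240) = 0.183972
  p_C = 2.74·e^(−2.74·1.6) = 2.74·e^(−4.3840) = 0.0341825
Multiply by the mixture weights:
  w_A·p_A = 0.33 × 0.199449 = 0.0658181
  w_B·p_B = 0.35 × 0.183972 = 0.0643902
  w_C·p_C = 0.32 × 0.0341825 = 0.0109384
Marginal: 0.0658181 + 0.0643902 + 0.0109384 = 0.141147
Responsibility of Species B: 0.0643902 / 0.141147 ≈ 0.4562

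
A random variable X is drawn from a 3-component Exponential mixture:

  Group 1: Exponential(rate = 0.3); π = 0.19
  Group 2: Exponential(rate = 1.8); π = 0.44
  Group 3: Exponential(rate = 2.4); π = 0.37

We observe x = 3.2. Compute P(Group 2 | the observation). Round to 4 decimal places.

Apply Bayes' rule: the posterior for each component is proportional to its prior times its likelihood at x.
Exponential densities:
  f_1 = 0.3·e^(−0.3·3.2) = 0.3·e^(−0.9600) = 0.114868
  f_2 = 1.8·e^(−1.8·3.2) = 1.8·e^(−5.7600) = 0.005672
  f_3 = 2.4·e^(−2.4·3.2) = 2.4·e^(−7.6800) = 0.00110874
Unnormalised posteriors:
  w_1·f_1 = 0.19 × 0.114868 = 0.0218249
  w_2·f_2 = 0.44 × 0.005672 = 0.00249568
  w_3·f_3 = 0.37 × 0.00110874 = 0.000410234
Normaliser: 0.0218249 + 0.00249568 + 0.000410234 = 0.0247308
Responsibility of Group 2: 0.00249568 / 0.0247308 ≈ 0.1009

0.1009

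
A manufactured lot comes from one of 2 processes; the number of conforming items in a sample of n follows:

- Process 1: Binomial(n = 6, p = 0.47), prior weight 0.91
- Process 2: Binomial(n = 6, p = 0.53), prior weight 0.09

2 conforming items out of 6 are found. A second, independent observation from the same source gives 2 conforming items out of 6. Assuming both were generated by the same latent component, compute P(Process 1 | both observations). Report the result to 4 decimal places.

P(component k | x) = π_k·f_k(x) / marginal(x), where marginal(x) = Σ_j π_j·f_j(x).
Since both observations come from the same component, the likelihood for component k is f_k(x₁)·f_k(x₂).
  p_1 = [0.261451] × [0.261451] = 0.0683567
  p_2 = [0.205605] × [0.205605] = 0.0422736
Weight by the priors:
  π_1·p_1 = 0.91 × 0.0683567 = 0.0622046
  π_2·p_2 = 0.09 × 0.0422736 = 0.00380462
Evidence: 0.0622046 + 0.00380462 = 0.0660092
Responsibility of Process 1: 0.0622046 / 0.0660092 ≈ 0.9424

0.9424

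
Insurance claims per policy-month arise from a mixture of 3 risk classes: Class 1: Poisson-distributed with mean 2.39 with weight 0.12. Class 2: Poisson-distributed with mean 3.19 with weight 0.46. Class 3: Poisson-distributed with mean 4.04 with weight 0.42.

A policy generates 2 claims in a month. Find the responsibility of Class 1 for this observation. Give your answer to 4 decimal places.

0.1670

By Bayes' theorem, P(k | x) = w_k f_k(x) / Σ_j w_j f_j(x).
Component likelihoods at x = 2 claims:
  f_1 = 0.261699
  f_2 = 0.209485
  f_3 = 0.143609
Prior × likelihood for each component:
  w_1·f_1 = 0.12 × 0.261699 = 0.0314039
  w_2·f_2 = 0.46 × 0.209485 = 0.0963629
  w_3·f_3 = 0.42 × 0.143609 = 0.060316
Normaliser: 0.0314039 + 0.0963629 + 0.060316 = 0.188083
So the posterior for Class 1 is 0.0314039 / 0.188083 ≈ 0.1670.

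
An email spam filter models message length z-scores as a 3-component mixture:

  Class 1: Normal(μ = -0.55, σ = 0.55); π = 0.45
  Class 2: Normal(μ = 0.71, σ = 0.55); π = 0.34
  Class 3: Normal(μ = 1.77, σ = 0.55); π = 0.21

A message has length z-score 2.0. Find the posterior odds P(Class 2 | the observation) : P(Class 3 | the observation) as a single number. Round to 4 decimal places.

0.1129

Since P(k|x) ∝ P(Z=k) f_k(x), the posterior odds are P(Z=i) f_i(x) / (P(Z=j) f_j(x)).
Evaluate each component's likelihood at the observed value:
  L_1 = (1/(0.55·√(2π)))·exp(−(2.0−-0.55)²/(2·0.55²)) = 0.725350·exp(-10.74793) = 1.55876e-05
  L_2 = (1/(0.55·√(2π)))·exp(−(2.0−0.71)²/(2·0.55²)) = 0.725350·exp(-2.75058) = 0.0463432
  L_3 = (1/(0.55·√(2π)))·exp(−(2.0−1.77)²/(2·0.55²)) = 0.725350·exp(-0.08744) = 0.66462
Posterior odds = (P(Z=2)·L_2) / (P(Z=3)·L_3) = (0.34·0.0463432) / (0.21·0.66462) = 0.0157567 / 0.13957 ≈ 0.1129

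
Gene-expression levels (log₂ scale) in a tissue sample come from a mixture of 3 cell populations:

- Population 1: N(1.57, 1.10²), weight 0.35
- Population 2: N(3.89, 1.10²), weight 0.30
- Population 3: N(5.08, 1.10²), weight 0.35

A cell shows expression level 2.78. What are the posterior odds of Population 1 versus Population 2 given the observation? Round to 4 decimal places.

1.0600

Since P(k|x) ∝ π_k f_k(x), the posterior odds are π_i f_i(x) / (π_j f_j(x)).
Normal densities:
  L_1 = (1/(1.10·√(2π)))·exp(−(2.78−1.57)²/(2·1.10²)) = 0.362675·exp(-0.60500) = 0.198047
  L_2 = (1/(1.10·√(2π)))·exp(−(2.78−3.89)²/(2·1.10²)) = 0.362675·exp(-0.50913) = 0.217974
  L_3 = (1/(1.10·√(2π)))·exp(−(2.78−5.08)²/(2·1.10²)) = 0.362675·exp(-2.18595) = 0.0407541
0.0693166 / 0.0653921 ≈ 1.0600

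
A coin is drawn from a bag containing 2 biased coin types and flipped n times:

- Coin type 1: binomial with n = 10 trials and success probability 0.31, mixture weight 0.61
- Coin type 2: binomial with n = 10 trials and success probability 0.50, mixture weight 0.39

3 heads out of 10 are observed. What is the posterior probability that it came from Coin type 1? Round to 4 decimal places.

0.7804

The responsibility of component k is P(Z=k) f_k(x) divided by Σ_j P(Z=j) f_j(x).
Component likelihoods at x = 3 heads out of 10:
  p_1 = C(10,3)·0.31^3·0.69^7 = 120·0.029791·0.0744635 = 0.266201
  p_2 = C(10,3)·0.50^3·0.50^7 = 120·0.125·0.0078125 = 0.117188
Weight by the priors:
  P(Z=1)·p_1 = 0.61 × 0.266201 = 0.162383
  P(Z=2)·p_2 = 0.39 × 0.117188 = 0.0457031
Sum: 0.162383 + 0.0457031 = 0.208086
So the posterior for Coin type 1 is 0.162383 / 0.208086 ≈ 0.7804.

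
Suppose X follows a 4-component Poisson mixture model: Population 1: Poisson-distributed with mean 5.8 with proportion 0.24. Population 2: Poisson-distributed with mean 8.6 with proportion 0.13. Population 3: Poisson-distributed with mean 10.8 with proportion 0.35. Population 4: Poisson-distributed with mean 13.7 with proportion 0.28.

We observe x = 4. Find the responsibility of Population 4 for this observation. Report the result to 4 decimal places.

Apply Bayes' rule: the posterior for each component is proportional to its prior times its likelihood at x.
Evaluate each component's likelihood at the observed value:
  f_1 = e^(−5.8)·5.8^4/4! = 0.142755
  f_2 = e^(−8.6)·8.6^4/4! = 0.0419614
  f_3 = e^(−10.8)·10.8^4/4! = 0.0115639
  f_4 = e^(−13.7)·13.7^4/4! = 0.00164754
Unnormalised posteriors:
  π_1·f_1 = 0.24 × 0.142755 = 0.0342613
  π_2·f_2 = 0.13 × 0.0419614 = 0.00545498
  π_3·f_3 = 0.35 × 0.0115639 = 0.00404736
  π_4·f_4 = 0.28 × 0.00164754 = 0.000461312
Sum: 0.0342613 + 0.00545498 + 0.00404736 + 0.000461312 = 0.044225
Responsibility of Population 4: 0.000461312 / 0.044225 ≈ 0.0104

0.0104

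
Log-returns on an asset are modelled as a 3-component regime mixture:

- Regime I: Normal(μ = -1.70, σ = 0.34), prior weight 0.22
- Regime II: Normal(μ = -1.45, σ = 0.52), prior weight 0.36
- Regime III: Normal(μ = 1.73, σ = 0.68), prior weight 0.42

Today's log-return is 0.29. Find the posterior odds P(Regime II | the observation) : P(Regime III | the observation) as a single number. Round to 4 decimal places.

The posterior odds equal the prior odds times the likelihood ratio: (P(Z=i)/P(Z=j))·(f_i(x)/f_j(x)).
Normal densities:
  p_I = (1/(0.34·√(2π)))·exp(−(0.29−-1.70)²/(2·0.34²)) = 1.173360·exp(-17.12846) = 4.27204e-08
  p_II = (1/(0.52·√(2π)))·exp(−(0.29−-1.45)²/(2·0.52²)) = 0.767197·exp(-5.59837) = 0.00284161
  p_III = (1/(0.68·√(2π)))·exp(−(0.29−1.73)²/(2·0.68²)) = 0.586680·exp(-2.24221) = 0.0623189
Odds = (0.36/0.42) × (0.00284161/0.0623189) = 0.857143 × 0.0455979 ≈ 0.0391

0.0391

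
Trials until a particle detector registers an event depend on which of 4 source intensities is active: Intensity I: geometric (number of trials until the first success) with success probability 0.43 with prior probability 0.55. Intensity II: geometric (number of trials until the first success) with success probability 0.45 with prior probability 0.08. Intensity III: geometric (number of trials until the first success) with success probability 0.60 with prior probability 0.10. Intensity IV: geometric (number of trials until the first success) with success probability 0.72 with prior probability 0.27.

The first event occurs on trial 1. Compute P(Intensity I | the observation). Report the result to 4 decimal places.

By Bayes' theorem, P(k | x) = π_k f_k(x) / Σ_j π_j f_j(x).
Geometric probabilities:
  p_I = 0.43
  p_II = 0.45
  p_III = 0.6
  p_IV = 0.72
Unnormalised posteriors:
  π_I·p_I = 0.55 × 0.43 = 0.2365
  π_II·p_II = 0.08 × 0.45 = 0.036
  π_III·p_III = 0.10 × 0.6 = 0.06
  π_IV·p_IV = 0.27 × 0.72 = 0.1944
Normaliser: 0.2365 + 0.036 + 0.06 + 0.1944 = 0.5269
P(Intensity I | x) ≈ 0.4489

0.4489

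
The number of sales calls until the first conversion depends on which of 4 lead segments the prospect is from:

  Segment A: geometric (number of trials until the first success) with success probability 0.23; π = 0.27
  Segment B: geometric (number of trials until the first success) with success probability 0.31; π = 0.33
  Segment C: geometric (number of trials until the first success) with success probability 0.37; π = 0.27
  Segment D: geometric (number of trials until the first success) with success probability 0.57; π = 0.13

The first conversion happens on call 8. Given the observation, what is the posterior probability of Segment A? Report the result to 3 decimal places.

0.459

Posterior ∝ prior × likelihood, so P(k | x) ∝ π_k f_k(x); normalise over all components.
Geometric probabilities:
  f_A = 0.0369116
  f_B = 0.0230837
  f_C = 0.0145742
  f_D = 0.00154937
Multiply by the mixture weights:
  π_A·f_A = 0.27 × 0.0369116 = 0.00996613
  π_B·f_B = 0.33 × 0.0230837 = 0.00761762
  π_C·f_C = 0.27 × 0.0145742 = 0.00393504
  π_D·f_D = 0.13 × 0.00154937 = 0.000201418
Sum: 0.00996613 + 0.00761762 + 0.00393504 + 0.000201418 = 0.0217202
Responsibility of Segment A: 0.00996613 / 0.0217202 ≈ 0.459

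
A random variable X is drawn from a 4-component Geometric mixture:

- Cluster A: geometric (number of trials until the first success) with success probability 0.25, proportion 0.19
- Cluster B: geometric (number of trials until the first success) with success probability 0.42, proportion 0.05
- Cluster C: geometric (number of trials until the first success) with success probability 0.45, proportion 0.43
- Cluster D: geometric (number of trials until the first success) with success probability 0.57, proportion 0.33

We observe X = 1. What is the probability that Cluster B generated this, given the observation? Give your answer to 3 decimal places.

0.047

P(component k | x) = π_k·f_k(x) / marginal(x), where marginal(x) = Σ_j π_j·f_j(x).
Evaluate each component's likelihood at the observed value:
  f_A = 0.25·(1−0.25)^0 = 0.25·1 = 0.25
  f_B = 0.42·(1−0.42)^0 = 0.42·1 = 0.42
  f_C = 0.45·(1−0.45)^0 = 0.45·1 = 0.45
  f_D = 0.57·(1−0.57)^0 = 0.57·1 = 0.57
Multiply by the mixture weights:
  π_A·f_A = 0.19 × 0.25 = 0.0475
  π_B·f_B = 0.05 × 0.42 = 0.021
  π_C·f_C = 0.43 × 0.45 = 0.1935
  π_D·f_D = 0.33 × 0.57 = 0.1881
Normaliser: 0.0475 + 0.021 + 0.1935 + 0.1881 = 0.4501
Responsibility of Cluster B: 0.021 / 0.4501 ≈ 0.047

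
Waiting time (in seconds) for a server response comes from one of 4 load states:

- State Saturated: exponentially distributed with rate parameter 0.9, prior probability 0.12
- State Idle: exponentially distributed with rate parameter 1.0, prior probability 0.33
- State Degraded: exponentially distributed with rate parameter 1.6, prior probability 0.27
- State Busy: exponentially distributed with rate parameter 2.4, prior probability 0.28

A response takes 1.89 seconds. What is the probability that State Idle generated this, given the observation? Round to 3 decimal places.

P(component k | x) = π_k·f_k(x) / marginal(x), where marginal(x) = Σ_j π_j·f_j(x).
Exponential densities:
  L_Saturated = 0.9·e^(−0.9·1.89) = 0.9·e^(−1.7010) = 0.164251
  L_Idle = 1.0·e^(−1.0·1.89) = 1.0·e^(−1.8900) = 0.151072
  L_Degraded = 1.6·e^(−1.6·1.89) = 1.6·e^(−3.0240) = 0.0777702
  L_Busy = 2.4·e^(−2.4·1.89) = 2.4·e^(−4.5360) = 0.0257188
Unnormalised posteriors:
  π_Saturated·L_Saturated = 0.12 × 0.164251 = 0.0197101
  π_Idle·L_Idle = 0.33 × 0.151072 = 0.0498537
  π_Degraded·L_Degraded = 0.27 × 0.0777702 = 0.020998
  π_Busy·L_Busy = 0.28 × 0.0257188 = 0.00720128
Sum: 0.0197101 + 0.0498537 + 0.020998 + 0.00720128 = 0.097763
P(State Idle | x) ≈ 0.510

0.510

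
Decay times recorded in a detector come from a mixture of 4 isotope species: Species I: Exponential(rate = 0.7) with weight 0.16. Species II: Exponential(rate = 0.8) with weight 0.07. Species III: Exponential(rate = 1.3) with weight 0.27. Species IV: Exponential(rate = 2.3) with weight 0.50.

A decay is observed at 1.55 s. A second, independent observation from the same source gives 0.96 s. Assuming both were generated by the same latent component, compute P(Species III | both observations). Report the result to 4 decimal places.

0.3861

By Bayes' theorem, P(k | x) = π_k f_k(x) / Σ_j π_j f_j(x).
Since both observations come from the same component, the likelihood for component k is f_k(x₁)·f_k(x₂).
  L_I = [0.7·e^(−0.7·1.55) = 0.7·e^(−1.0850) = 0.236531] × [0.35748] = 0.0845553
  L_II = [0.8·e^(−0.8·1.55) = 0.8·e^(−1.2400) = 0.231507] × [0.371152] = 0.0859244
  L_III = [1.3·e^(−1.3·1.55) = 1.3·e^(−2.0150) = 0.173317] × [0.373202] = 0.0646821
  L_IV = [2.3·e^(−2.3·1.55) = 2.3·e^(−3.5650) = 0.0650831] × [0.252817] = 0.0164541
Multiply by the mixture weights:
  π_I·L_I = 0.16 × 0.0845553 = 0.0135288
  π_II·L_II = 0.07 × 0.0859244 = 0.00601471
  π_III·L_III = 0.27 × 0.0646821 = 0.0174642
  π_IV·L_IV = 0.50 × 0.0164541 = 0.00822704
Marginal: 0.0135288 + 0.00601471 + 0.0174642 + 0.00822704 = 0.0452347
P(Species III | x₁,x₂) = 0.0174642 / 0.0452347 ≈ 0.3861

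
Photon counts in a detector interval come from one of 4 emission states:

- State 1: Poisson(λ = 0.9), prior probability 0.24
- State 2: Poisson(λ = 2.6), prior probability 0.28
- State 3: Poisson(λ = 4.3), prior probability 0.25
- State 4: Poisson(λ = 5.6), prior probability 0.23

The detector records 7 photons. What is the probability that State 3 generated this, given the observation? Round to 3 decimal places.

Apply Bayes' rule: the posterior for each component is proportional to its prior times its likelihood at x.
Evaluate each component's likelihood at the observed value:
  L_1 = 3.85835e-05
  L_2 = 0.0118363
  L_3 = 0.0731783
  L_4 = 0.126717
Multiply by the mixture weights:
  π_1·L_1 = 0.24 × 3.85835e-05 = 9.26005e-06
  π_2·L_2 = 0.28 × 0.0118363 = 0.00331417
  π_3·L_3 = 0.25 × 0.0731783 = 0.0182946
  π_4·L_4 = 0.23 × 0.126717 = 0.029145
Normaliser: 9.26005e-06 + 0.00331417 + 0.0182946 + 0.029145 = 0.050763
P(State 3 | data) = 0.0182946 / 0.050763 ≈ 0.360

0.360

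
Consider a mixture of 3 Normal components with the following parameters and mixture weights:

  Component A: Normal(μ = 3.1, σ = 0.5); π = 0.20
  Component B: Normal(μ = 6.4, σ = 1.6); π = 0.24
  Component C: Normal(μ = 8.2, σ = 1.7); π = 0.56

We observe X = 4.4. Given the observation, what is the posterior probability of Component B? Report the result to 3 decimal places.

0.628

By Bayes' theorem, P(k | x) = w_k f_k(x) / Σ_j w_j f_j(x).
Evaluate each component's likelihood at the observed value:
  L_A = 0.0271659
  L_B = 0.114156
  L_C = 0.0192964
Prior × likelihood for each component:
  w_A·L_A = 0.20 × 0.0271659 = 0.00543319
  w_B·L_B = 0.24 × 0.114156 = 0.0273974
  w_C·L_C = 0.56 × 0.0192964 = 0.010806
Marginal: 0.00543319 + 0.0273974 + 0.010806 = 0.0436365
P(Component B | data) ≈ 0.628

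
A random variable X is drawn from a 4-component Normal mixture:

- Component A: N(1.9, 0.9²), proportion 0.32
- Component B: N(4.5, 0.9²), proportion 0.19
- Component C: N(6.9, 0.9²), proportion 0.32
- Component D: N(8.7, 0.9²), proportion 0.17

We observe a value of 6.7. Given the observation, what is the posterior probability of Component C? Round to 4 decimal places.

0.9287

P(component k | x) = w_k·f_k(x) / marginal(x), where marginal(x) = Σ_j w_j·f_j(x).
Component likelihoods at x = 6.7:
  f_A = (1/(0.9·√(2π)))·exp(−(6.7−1.9)²/(2·0.9²)) = 0.443269·exp(-14.22222) = 2.95145e-07
  f_B = (1/(0.9·√(2π)))·exp(−(6.7−4.5)²/(2·0.9²)) = 0.443269·exp(-2.98765) = 0.0223432
  f_C = (1/(0.9·√(2π)))·exp(−(6.7−6.9)²/(2·0.9²)) = 0.443269·exp(-0.02469) = 0.432458
  f_D = (1/(0.9·√(2π)))·exp(−(6.7−8.7)²/(2·0.9²)) = 0.443269·exp(-2.46914) = 0.0375263
Weight by the priors:
  w_A·f_A = 0.32 × 2.95145e-07 = 9.44463e-08
  w_B·f_B = 0.19 × 0.0223432 = 0.00424521
  w_C·f_C = 0.32 × 0.432458 = 0.138387
  w_D·f_D = 0.17 × 0.0375263 = 0.00637947
Normaliser: 9.44463e-08 + 0.00424521 + 0.138387 + 0.00637947 = 0.149011
P(Component C | the observation) = 0.138387 / 0.149011 ≈ 0.9287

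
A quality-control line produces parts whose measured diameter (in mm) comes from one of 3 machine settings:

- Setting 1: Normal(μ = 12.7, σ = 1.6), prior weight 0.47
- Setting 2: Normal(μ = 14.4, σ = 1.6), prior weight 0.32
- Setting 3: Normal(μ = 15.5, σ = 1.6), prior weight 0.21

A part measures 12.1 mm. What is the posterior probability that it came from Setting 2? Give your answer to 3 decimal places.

0.198

Posterior ∝ prior × likelihood, so P(k | x) ∝ P(Z=k) f_k(x); normalise over all components.
Normal densities:
  f_1 = 0.232409
  f_2 = 0.0887311
  f_3 = 0.0260756
Prior × likelihood for each component:
  P(Z=1)·f_1 = 0.47 × 0.232409 = 0.109232
  P(Z=2)·f_2 = 0.32 × 0.0887311 = 0.0283939
  P(Z=3)·f_3 = 0.21 × 0.0260756 = 0.00547588
Evidence: 0.109232 + 0.0283939 + 0.00547588 = 0.143102
P(Setting 2 | x) ≈ 0.198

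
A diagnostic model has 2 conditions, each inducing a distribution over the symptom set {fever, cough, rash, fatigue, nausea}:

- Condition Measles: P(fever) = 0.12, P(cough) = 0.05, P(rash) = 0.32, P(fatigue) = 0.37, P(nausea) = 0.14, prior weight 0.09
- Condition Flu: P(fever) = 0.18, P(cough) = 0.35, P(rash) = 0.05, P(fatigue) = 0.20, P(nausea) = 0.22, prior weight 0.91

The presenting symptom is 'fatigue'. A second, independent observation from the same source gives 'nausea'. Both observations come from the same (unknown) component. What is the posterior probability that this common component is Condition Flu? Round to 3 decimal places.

0.896

Posterior ∝ prior × likelihood, so P(k | x) ∝ P(Z=k) f_k(x); normalise over all components.
Since both observations come from the same component, the likelihood for component k is f_k(x₁)·f_k(x₂).
  p_Measles = [P(fatigue | comp) = 0.37] × [0.14] = 0.0518
  p_Flu = [P(fatigue | comp) = 0.20] × [0.22] = 0.044
Unnormalised posteriors:
  P(Z=Measles)·p_Measles = 0.09 × 0.0518 = 0.004662
  P(Z=Flu)·p_Flu = 0.91 × 0.044 = 0.04004
Marginal: 0.004662 + 0.04004 = 0.044702
So the posterior for Condition Flu is 0.04004 / 0.044702 ≈ 0.896.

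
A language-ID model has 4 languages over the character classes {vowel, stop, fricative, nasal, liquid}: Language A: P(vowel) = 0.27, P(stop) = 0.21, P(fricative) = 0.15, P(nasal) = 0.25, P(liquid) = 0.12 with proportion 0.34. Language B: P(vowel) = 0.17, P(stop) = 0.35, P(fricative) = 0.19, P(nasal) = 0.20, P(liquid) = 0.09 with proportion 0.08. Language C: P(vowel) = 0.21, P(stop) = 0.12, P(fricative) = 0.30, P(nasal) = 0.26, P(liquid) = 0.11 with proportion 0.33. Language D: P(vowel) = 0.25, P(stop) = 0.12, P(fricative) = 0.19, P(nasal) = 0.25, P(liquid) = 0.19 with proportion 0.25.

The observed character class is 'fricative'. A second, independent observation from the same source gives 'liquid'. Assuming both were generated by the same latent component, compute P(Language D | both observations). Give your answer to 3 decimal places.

P(component k | x) = w_k·f_k(x) / marginal(x), where marginal(x) = Σ_j w_j·f_j(x).
Since both observations come from the same component, the likelihood for component k is f_k(x₁)·f_k(x₂).
  f_A = [0.15] × [0.12] = 0.018
  f_B = [0.19] × [0.09] = 0.0171
  f_C = [0.3] × [0.11] = 0.033
  f_D = [0.19] × [0.19] = 0.0361
Unnormalised posteriors:
  w_A·f_A = 0.34 × 0.018 = 0.00612
  w_B·f_B = 0.08 × 0.0171 = 0.001368
  w_C·f_C = 0.33 × 0.033 = 0.01089
  w_D·f_D = 0.25 × 0.0361 = 0.009025
Evidence: 0.00612 + 0.001368 + 0.01089 + 0.009025 = 0.027403
P(Language D | data) = 0.009025 / 0.027403 ≈ 0.329

0.329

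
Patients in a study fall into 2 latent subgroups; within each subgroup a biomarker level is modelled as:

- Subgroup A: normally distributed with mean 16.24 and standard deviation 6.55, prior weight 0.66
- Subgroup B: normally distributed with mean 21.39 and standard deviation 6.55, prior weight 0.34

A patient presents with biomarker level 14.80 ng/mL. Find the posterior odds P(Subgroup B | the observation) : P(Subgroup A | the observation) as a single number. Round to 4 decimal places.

0.3181

The posterior odds equal the prior odds times the likelihood ratio: (π_i/π_j)·(f_i(x)/f_j(x)).
Evaluate each component's likelihood at the observed value:
  f_A = 0.059453
  f_B = 0.0367165
Odds = (0.34/0.66) × (0.0367165/0.059453) = 0.515152 × 0.617572 ≈ 0.3181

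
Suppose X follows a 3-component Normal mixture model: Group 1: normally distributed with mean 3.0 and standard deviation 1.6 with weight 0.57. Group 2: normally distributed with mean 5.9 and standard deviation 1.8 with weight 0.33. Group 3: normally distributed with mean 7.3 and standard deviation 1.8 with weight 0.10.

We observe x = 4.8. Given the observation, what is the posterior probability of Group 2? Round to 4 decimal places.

0.4196

Posterior ∝ prior × likelihood, so P(k | x) ∝ π_k f_k(x); normalise over all components.
Normal densities:
  f_1 = (1/(1.6·√(2π)))·exp(−(4.8−3.0)²/(2·1.6²)) = 0.249339·exp(-0.63281) = 0.132423
  f_2 = (1/(1.8·√(2π)))·exp(−(4.8−5.9)²/(2·1.8²)) = 0.221635·exp(-0.18673) = 0.183883
  f_3 = (1/(1.8·√(2π)))·exp(−(4.8−7.3)²/(2·1.8²)) = 0.221635·exp(-0.96451) = 0.0844808
Prior × likelihood for each component:
  π_1·f_1 = 0.57 × 0.132423 = 0.0754811
  π_2·f_2 = 0.33 × 0.183883 = 0.0606815
  π_3·f_3 = 0.10 × 0.0844808 = 0.00844808
Denominator: 0.0754811 + 0.0606815 + 0.00844808 = 0.144611
P(Group 2 | 4.8) = 0.0606815 / 0.144611 ≈ 0.4196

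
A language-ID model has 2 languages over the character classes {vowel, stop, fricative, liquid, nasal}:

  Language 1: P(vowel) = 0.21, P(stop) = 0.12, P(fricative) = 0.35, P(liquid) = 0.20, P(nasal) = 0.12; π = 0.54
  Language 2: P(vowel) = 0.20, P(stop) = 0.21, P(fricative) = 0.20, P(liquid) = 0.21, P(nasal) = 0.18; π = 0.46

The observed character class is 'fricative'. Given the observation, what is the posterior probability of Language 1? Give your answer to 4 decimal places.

0.6726

By Bayes' theorem, P(k | x) = π_k f_k(x) / Σ_j π_j f_j(x).
Evaluate each component's likelihood at the observed value:
  L_1 = P(fricative | comp) = 0.35
  L_2 = P(fricative | comp) = 0.20
Unnormalised posteriors:
  π_1·L_1 = 0.54 × 0.35 = 0.189
  π_2·L_2 = 0.46 × 0.2 = 0.092
Marginal: 0.189 + 0.092 = 0.281
P(Language 1 | x) ≈ 0.6726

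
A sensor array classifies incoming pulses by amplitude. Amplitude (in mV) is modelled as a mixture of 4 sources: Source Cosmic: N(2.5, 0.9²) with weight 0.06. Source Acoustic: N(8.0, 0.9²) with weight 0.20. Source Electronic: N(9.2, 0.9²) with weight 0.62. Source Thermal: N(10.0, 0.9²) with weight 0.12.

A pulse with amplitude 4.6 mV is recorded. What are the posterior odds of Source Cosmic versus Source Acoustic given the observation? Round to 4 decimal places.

24.7694

Since P(k|x) ∝ P(Z=k) f_k(x), the posterior odds are P(Z=i) f_i(x) / (P(Z=j) f_j(x)).
Component likelihoods at x = 4.6 mV:
  f_Cosmic = 0.0291354
  f_Acoustic = 0.000352881
  f_Electronic = 9.41957e-07
  f_Thermal = 6.75098e-09
Odds = (0.06/0.20) × (0.0291354/0.000352881) = 0.3 × 82.5645 ≈ 24.7694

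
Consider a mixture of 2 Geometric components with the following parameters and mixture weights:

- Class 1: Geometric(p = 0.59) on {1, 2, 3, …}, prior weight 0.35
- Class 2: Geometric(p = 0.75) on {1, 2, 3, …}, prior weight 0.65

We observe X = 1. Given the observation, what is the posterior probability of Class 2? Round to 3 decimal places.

0.702

By Bayes' theorem, P(k | x) = π_k f_k(x) / Σ_j π_j f_j(x).
Geometric probabilities:
  L_1 = 0.59
  L_2 = 0.75
Prior × likelihood for each component:
  π_1·L_1 = 0.35 × 0.59 = 0.2065
  π_2·L_2 = 0.65 × 0.75 = 0.4875
Marginal: 0.2065 + 0.4875 = 0.694
Responsibility of Class 2: 0.4875 / 0.694 ≈ 0.702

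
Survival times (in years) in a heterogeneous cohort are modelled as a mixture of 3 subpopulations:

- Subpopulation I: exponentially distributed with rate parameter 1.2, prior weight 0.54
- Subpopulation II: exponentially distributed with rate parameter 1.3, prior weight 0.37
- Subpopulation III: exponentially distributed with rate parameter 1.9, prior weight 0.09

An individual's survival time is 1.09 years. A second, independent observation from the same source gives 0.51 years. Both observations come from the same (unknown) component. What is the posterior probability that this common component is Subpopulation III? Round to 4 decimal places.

0.0748

P(component k | x) = P(Z=k)·f_k(x) / marginal(x), where marginal(x) = Σ_j P(Z=j)·f_j(x).
Since both observations come from the same component, the likelihood for component k is f_k(x₁)·f_k(x₂).
  f_I = [0.324432] × [0.650718] = 0.211114
  f_II = [0.315172] × [0.669894] = 0.211132
  f_III = [0.239513] × [0.720978] = 0.172684
Multiply by the mixture weights:
  P(Z=I)·f_I = 0.54 × 0.211114 = 0.114002
  P(Z=II)·f_II = 0.37 × 0.211132 = 0.0781189
  P(Z=III)·f_III = 0.09 × 0.172684 = 0.0155416
Marginal: 0.114002 + 0.0781189 + 0.0155416 = 0.207662
Responsibility of Subpopulation III: 0.0155416 / 0.207662 ≈ 0.0748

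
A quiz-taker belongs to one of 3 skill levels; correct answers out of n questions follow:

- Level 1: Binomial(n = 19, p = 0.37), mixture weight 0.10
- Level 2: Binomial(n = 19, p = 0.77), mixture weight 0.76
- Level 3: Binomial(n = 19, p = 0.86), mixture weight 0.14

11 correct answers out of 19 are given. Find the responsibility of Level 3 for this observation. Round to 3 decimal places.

0.010

P(component k | x) = w_k·f_k(x) / marginal(x), where marginal(x) = Σ_j w_j·f_j(x).
Evaluate each component's likelihood at the observed value:
  f_1 = C(19,11)·0.37^11·0.63^8 = 75582·1.77918e-05·0.0248156 = 0.0333704
  f_2 = C(19,11)·0.77^11·0.23^8 = 75582·0.0564154·7.8311e-06 = 0.0333917
  f_3 = C(19,11)·0.86^11·0.14^8 = 75582·0.190319·1.47579e-07 = 0.00212288
Prior × likelihood for each component:
  w_1·f_1 = 0.10 × 0.0333704 = 0.00333704
  w_2·f_2 = 0.76 × 0.0333917 = 0.0253777
  w_3·f_3 = 0.14 × 0.00212288 = 0.000297203
Evidence: 0.00333704 + 0.0253777 + 0.000297203 = 0.029012
Responsibility of Level 3: 0.000297203 / 0.029012 ≈ 0.010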